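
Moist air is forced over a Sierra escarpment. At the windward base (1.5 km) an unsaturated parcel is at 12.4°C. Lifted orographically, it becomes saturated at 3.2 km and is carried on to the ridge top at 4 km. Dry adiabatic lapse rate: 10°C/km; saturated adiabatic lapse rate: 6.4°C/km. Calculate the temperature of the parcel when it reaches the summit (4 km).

-9.72°C

From 1500 m to 3200 m (dry): cools by 10 × 1.7 = 17°C, giving -4.6°C.
From 3200 m to 4000 m (saturated): cools by 6.4 × 0.8 = 5.12°C, giving -9.72°C.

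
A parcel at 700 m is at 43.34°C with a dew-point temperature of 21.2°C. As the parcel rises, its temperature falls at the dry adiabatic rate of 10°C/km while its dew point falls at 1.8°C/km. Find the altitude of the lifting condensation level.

3400 m

T and T_d converge at 10 − 1.8 = 8.2°C per km
Height above start = (43.34 − 21.2) / 8.2 = 2.7 km
LCL altitude = 700 m + 2700 m = 3400 m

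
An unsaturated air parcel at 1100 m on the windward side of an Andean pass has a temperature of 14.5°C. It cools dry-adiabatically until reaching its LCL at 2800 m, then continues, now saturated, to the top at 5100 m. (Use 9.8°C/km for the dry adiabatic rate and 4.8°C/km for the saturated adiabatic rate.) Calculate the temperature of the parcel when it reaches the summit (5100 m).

-13.2°C

Dry to 2800 m: -9.8 × 1.7 km = -16.66°C, so T = -2.16°C.
Saturated to 5100 m: -4.8 × 2.3 km = -11.04°C, so T = -13.2°C.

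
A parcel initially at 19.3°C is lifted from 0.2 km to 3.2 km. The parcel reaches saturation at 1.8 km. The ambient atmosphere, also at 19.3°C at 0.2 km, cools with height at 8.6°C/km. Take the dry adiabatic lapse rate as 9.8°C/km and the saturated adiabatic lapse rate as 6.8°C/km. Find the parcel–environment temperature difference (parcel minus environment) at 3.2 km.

Parcel:
  From 200 m to 1800 m (dry): cools by 9.8 × 1.6 = 15.68°C, giving 3.62°C.
  From 1800 m to 3200 m (saturated): cools by 6.8 × 1.4 = 9.52°C, giving -5.9°C.
Environment:
  From 200 m to 3200 m (environment): cools by 8.6 × 3 = 25.8°C, giving -6.5°C.
T_parcel − T_env = -5.9 − (-6.5) = +0.6°C

+0.6°C (parcel warmer than environment)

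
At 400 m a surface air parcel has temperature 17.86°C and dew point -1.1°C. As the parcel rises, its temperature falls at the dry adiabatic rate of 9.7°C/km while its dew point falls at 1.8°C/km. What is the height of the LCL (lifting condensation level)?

T and T_d converge at 9.7 − 1.8 = 7.9°C per km
Height above start = (17.86 − (-1.1)) / 7.9 = 2.4 km
LCL altitude = 400 m + 2400 m = 2800 m

2800 m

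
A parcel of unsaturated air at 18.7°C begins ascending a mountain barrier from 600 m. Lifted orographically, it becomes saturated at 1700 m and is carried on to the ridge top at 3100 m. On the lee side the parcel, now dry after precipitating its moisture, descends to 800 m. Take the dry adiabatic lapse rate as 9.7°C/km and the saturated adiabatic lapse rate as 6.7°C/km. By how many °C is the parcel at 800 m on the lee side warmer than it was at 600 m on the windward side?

600 → 1700 m (dry, 9.7°C/km): ΔT = -9.7 × 1.1 = -10.67°C → T = 8.03°C
1700 → 3100 m (saturated, 6.7°C/km): ΔT = -6.7 × 1.4 = -9.38°C → T = -1.35°C
3100 → 800 m (dry descent, 9.7°C/km): ΔT = +9.7 × 2.3 = +22.31°C → T = 20.96°C
Net change vs windward start: 20.96 − 18.7 = +2.26°C

+2.26°C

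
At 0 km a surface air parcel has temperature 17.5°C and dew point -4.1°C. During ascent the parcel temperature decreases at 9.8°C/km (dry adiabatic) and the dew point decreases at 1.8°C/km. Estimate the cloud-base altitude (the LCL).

T and T_d converge at 9.8 − 1.8 = 8°C per km
Height above start = (17.5 − (-4.1)) / 8 = 2.7 km
LCL altitude = 0 m + 2700 m = 2700 m

2.7 km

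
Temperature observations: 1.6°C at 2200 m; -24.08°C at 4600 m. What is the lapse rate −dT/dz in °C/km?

Γ = −ΔT/Δz = (1.6 − (-24.08)) / (4600 − 2200) m
  = 25.68°C / 2.4 km = 10.7°C/km

10.7°C/km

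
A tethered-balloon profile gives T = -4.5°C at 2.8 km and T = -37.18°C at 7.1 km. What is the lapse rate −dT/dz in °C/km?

7.6°C/km

Γ = −ΔT/Δz = (-4.5 − (-37.18)) / (7100 − 2800) m
  = 32.68°C / 4.3 km = 7.6°C/km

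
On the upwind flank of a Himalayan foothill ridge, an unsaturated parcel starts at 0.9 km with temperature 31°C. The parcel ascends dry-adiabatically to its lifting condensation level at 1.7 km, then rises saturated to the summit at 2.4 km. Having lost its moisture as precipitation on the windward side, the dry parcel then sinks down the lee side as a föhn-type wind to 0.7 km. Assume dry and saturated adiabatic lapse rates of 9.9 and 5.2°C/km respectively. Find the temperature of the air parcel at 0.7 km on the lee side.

900 → 1700 m (dry, 9.9°C/km): ΔT = -9.9 × 0.8 = -7.92°C → T = 23.08°C
1700 → 2400 m (saturated, 5.2°C/km): ΔT = -5.2 × 0.7 = -3.64°C → T = 19.44°C
2400 → 700 m (dry descent, 9.9°C/km): ΔT = +9.9 × 1.7 = +16.83°C → T = 36.27°C

36.27°C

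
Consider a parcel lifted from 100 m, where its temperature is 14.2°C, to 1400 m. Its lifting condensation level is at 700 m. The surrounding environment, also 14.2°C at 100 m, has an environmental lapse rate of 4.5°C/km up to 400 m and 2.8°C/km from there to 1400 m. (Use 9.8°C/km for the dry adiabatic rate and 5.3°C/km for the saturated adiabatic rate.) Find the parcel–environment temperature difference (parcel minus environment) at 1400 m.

Parcel:
  From 100 m to 700 m (dry): cools by 9.8 × 0.6 = 5.88°C, giving 8.32°C.
  From 700 m to 1400 m (saturated): cools by 5.3 × 0.7 = 3.71°C, giving 4.61°C.
Environment:
  From 100 m to 400 m (environment, lower layer): cools by 4.5 × 0.3 = 1.35°C, giving 12.85°C.
  From 400 m to 1400 m (environment, upper layer): cools by 2.8 × 1 = 2.8°C, giving 10.05°C.
T_parcel − T_env = 4.61 − 10.05 = -5.44°C

-5.44°C (parcel cooler than environment)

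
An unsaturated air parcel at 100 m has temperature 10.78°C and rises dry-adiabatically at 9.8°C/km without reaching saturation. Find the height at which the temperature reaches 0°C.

Height above start = (10.78 − 0) / 9.8 = 1.1 km
Altitude = 100 m + 1100 m = 1200 m

1200 m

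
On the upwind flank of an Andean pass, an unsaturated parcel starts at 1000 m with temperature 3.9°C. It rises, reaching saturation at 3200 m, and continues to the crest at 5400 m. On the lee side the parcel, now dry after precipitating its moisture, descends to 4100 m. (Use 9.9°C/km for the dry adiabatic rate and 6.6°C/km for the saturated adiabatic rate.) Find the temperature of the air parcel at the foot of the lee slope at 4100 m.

1000 → 3200 m (dry, 9.9°C/km): ΔT = -9.9 × 2.2 = -21.78°C → T = -17.88°C
3200 → 5400 m (saturated, 6.6°C/km): ΔT = -6.6 × 2.2 = -14.52°C → T = -32.4°C
5400 → 4100 m (dry descent, 9.9°C/km): ΔT = +9.9 × 1.3 = +12.87°C → T = -19.53°C

-19.53°C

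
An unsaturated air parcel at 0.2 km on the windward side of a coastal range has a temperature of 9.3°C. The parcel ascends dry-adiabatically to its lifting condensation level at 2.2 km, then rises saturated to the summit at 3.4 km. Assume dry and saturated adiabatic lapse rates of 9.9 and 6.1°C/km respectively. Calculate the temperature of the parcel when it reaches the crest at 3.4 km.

From 200 m to 2200 m (dry): cools by 9.9 × 2 = 19.8°C, giving -10.5°C.
From 2200 m to 3400 m (saturated): cools by 6.1 × 1.2 = 7.32°C, giving -17.82°C.

-17.82°C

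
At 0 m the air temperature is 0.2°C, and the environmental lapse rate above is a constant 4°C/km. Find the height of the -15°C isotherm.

Height above start = (0.2 − (-15)) / 4 = 3.8 km
Altitude = 0 m + 3800 m = 3800 m

3800 m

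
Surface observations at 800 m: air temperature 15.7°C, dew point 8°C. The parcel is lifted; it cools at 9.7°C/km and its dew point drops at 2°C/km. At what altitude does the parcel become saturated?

1800 m

T and T_d converge at 9.7 − 2 = 7.7°C per km
Height above start = (15.7 − 8) / 7.7 = 1 km
LCL altitude = 800 m + 1000 m = 1800 m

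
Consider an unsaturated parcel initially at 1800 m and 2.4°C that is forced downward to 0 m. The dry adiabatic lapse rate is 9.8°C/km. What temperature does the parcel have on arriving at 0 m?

1800 → 0 m (dry adiabatic, 9.8°C/km): ΔT = +9.8 × 1.8 = +17.64°C → T = 20.04°C

20.04°C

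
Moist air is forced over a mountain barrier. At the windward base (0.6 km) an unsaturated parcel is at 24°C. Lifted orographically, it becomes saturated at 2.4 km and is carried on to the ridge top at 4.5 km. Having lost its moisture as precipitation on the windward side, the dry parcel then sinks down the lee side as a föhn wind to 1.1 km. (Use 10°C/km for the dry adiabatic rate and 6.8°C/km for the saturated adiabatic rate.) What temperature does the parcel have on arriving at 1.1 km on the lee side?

From 600 m to 2400 m (dry): cools by 10 × 1.8 = 18°C, giving 6°C.
From 2400 m to 4500 m (saturated): cools by 6.8 × 2.1 = 14.28°C, giving -8.28°C.
From 4500 m to 1100 m (dry descent): warms by 10 × 3.4 = 34°C, giving 25.72°C.

25.72°C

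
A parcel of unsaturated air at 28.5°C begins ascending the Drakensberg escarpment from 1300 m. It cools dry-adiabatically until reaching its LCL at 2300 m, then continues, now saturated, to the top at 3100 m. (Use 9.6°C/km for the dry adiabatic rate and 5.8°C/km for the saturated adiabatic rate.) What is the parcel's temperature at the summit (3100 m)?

1300 → 2300 m (dry, 9.6°C/km): ΔT = -9.6 × 1 = -9.6°C → T = 18.9°C
2300 → 3100 m (saturated, 5.8°C/km): ΔT = -5.8 × 0.8 = -4.64°C → T = 14.26°C

14.26°C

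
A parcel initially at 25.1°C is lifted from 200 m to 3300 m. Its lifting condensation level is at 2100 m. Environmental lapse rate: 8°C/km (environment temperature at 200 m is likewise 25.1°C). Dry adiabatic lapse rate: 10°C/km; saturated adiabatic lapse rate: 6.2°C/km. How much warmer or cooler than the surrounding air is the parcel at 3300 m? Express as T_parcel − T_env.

Parcel:
  Dry to 2100 m: -10 × 1.9 km = -19°C, so T = 6.1°C.
  Saturated to 3300 m: -6.2 × 1.2 km = -7.44°C, so T = -1.34°C.
Environment:
  Environment to 3300 m: -8 × 3.1 km = -24.8°C, so T = 0.3°C.
T_parcel − T_env = -1.34 − 0.3 = -1.64°C

-1.64°C (parcel cooler than environment)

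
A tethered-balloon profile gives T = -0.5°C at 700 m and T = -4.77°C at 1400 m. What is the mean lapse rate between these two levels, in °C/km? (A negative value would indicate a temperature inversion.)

6.1°C/km

Γ = −ΔT/Δz = (-0.5 − (-4.77)) / (1400 − 700) m
  = 4.27°C / 0.7 km = 6.1°C/km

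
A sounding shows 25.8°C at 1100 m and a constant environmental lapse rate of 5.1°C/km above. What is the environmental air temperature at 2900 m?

1100 → 2900 m (environmental, 5.1°C/km): ΔT = -5.1 × 1.8 = -9.18°C → T = 16.62°C

16.62°C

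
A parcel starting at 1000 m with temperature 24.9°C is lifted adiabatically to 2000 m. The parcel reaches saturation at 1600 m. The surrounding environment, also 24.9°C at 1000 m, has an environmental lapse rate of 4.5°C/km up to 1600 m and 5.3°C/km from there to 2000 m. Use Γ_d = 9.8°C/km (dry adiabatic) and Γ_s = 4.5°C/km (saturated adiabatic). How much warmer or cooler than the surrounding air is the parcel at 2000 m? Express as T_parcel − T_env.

-2.86°C (parcel cooler than environment)

Parcel:
  1000 → 1600 m (dry, 9.8°C/km): ΔT = -9.8 × 0.6 = -5.88°C → T = 19.02°C
  1600 → 2000 m (saturated, 4.5°C/km): ΔT = -4.5 × 0.4 = -1.8°C → T = 17.22°C
Environment:
  1000 → 1600 m (environment, lower layer, 4.5°C/km): ΔT = -4.5 × 0.6 = -2.7°C → T = 22.2°C
  1600 → 2000 m (environment, upper layer, 5.3°C/km): ΔT = -5.3 × 0.4 = -2.12°C → T = 20.08°C
T_parcel − T_env = 17.22 − 20.08 = -2.86°C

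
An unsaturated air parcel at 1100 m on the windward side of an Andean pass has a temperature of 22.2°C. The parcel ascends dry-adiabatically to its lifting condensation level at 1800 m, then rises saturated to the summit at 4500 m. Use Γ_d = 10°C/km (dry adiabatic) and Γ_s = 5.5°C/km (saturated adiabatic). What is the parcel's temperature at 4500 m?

0.35°C

Dry to 1800 m: -10 × 0.7 km = -7°C, so T = 15.2°C.
Saturated to 4500 m: -5.5 × 2.7 km = -14.85°C, so T = 0.35°C.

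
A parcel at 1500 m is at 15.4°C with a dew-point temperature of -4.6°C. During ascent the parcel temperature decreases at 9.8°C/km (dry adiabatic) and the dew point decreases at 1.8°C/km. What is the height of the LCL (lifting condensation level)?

4000 m

T and T_d converge at 9.8 − 1.8 = 8°C per km
Height above start = (15.4 − (-4.6)) / 8 = 2.5 km
LCL altitude = 1500 m + 2500 m = 4000 m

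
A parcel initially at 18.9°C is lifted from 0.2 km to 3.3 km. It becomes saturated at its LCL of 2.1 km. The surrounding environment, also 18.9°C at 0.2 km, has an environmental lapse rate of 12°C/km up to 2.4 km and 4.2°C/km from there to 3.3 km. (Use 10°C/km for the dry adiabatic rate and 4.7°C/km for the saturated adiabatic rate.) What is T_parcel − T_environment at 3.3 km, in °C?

+5.54°C (parcel warmer than environment)

Parcel:
  200 → 2100 m (dry, 10°C/km): ΔT = -10 × 1.9 = -19°C → T = -0.1°C
  2100 → 3300 m (saturated, 4.7°C/km): ΔT = -4.7 × 1.2 = -5.64°C → T = -5.74°C
Environment:
  200 → 2400 m (environment, lower layer, 12°C/km): ΔT = -12 × 2.2 = -26.4°C → T = -7.5°C
  2400 → 3300 m (environment, upper layer, 4.2°C/km): ΔT = -4.2 × 0.9 = -3.78°C → T = -11.28°C
T_parcel − T_env = -5.74 − (-11.28) = +5.54°C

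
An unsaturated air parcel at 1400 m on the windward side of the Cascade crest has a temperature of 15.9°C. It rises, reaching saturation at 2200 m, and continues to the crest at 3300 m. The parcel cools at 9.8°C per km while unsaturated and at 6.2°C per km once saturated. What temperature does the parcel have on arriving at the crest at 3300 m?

1.24°C

Dry to 2200 m: -9.8 × 0.8 km = -7.84°C, so T = 8.06°C.
Saturated to 3300 m: -6.2 × 1.1 km = -6.82°C, so T = 1.24°C.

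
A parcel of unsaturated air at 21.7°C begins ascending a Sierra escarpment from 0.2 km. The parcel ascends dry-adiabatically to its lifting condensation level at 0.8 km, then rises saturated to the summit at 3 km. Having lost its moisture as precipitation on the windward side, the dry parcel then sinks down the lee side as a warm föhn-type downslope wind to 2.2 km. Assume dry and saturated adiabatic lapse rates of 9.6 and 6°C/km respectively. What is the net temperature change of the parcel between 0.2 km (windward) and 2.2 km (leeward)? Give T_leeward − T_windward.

-11.28°C

Dry to 800 m: -9.6 × 0.6 km = -5.76°C, so T = 15.94°C.
Saturated to 3000 m: -6 × 2.2 km = -13.2°C, so T = 2.74°C.
Dry descent to 2200 m: +9.6 × 0.8 km = +7.68°C, so T = 10.42°C.
Net change vs windward start: 10.42 − 21.7 = -11.28°C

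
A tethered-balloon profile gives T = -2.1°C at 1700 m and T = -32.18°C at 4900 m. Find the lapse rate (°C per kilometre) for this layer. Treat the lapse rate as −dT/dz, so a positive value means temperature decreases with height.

9.4°C/km

Γ = −ΔT/Δz = (-2.1 − (-32.18)) / (4900 − 1700) m
  = 30.08°C / 3.2 km = 9.4°C/km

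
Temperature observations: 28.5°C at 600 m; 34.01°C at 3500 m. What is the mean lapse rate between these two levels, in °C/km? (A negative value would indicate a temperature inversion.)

Γ = −ΔT/Δz = (28.5 − 34.01) / (3500 − 600) m
  = -5.51°C / 2.9 km = -1.9°C/km

-1.9°C/km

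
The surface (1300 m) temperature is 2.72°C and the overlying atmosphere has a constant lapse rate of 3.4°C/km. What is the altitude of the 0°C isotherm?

Height above start = (2.72 − 0) / 3.4 = 0.8 km
Altitude = 1300 m + 800 m = 2100 m

2100 m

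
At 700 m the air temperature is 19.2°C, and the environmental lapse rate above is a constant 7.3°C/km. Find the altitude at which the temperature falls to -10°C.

Height above start = (19.2 − (-10)) / 7.3 = 4 km
Altitude = 700 m + 4000 m = 4700 m

4700 m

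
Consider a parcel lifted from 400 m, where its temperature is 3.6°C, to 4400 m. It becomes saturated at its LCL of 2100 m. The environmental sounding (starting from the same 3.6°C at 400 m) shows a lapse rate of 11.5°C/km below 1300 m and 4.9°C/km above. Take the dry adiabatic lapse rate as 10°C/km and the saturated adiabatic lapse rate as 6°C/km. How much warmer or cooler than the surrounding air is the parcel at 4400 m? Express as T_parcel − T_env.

-5.26°C (parcel cooler than environment)

Parcel:
  400 → 2100 m (dry, 10°C/km): ΔT = -10 × 1.7 = -17°C → T = -13.4°C
  2100 → 4400 m (saturated, 6°C/km): ΔT = -6 × 2.3 = -13.8°C → T = -27.2°C
Environment:
  400 → 1300 m (environment, lower layer, 11.5°C/km): ΔT = -11.5 × 0.9 = -10.35°C → T = -6.75°C
  1300 → 4400 m (environment, upper layer, 4.9°C/km): ΔT = -4.9 × 3.1 = -15.19°C → T = -21.94°C
T_parcel − T_env = -27.2 − (-21.94) = -5.26°C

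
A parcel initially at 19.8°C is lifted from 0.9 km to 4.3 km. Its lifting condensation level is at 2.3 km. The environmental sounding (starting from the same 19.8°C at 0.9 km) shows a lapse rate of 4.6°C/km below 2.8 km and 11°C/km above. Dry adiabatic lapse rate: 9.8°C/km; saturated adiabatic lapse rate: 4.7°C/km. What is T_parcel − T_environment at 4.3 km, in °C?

+2.12°C (parcel warmer than environment)

Parcel:
  900 → 2300 m (dry, 9.8°C/km): ΔT = -9.8 × 1.4 = -13.72°C → T = 6.08°C
  2300 → 4300 m (saturated, 4.7°C/km): ΔT = -4.7 × 2 = -9.4°C → T = -3.32°C
Environment:
  900 → 2800 m (environment, lower layer, 4.6°C/km): ΔT = -4.6 × 1.9 = -8.74°C → T = 11.06°C
  2800 → 4300 m (environment, upper layer, 11°C/km): ΔT = -11 × 1.5 = -16.5°C → T = -5.44°C
T_parcel − T_env = -3.32 − (-5.44) = +2.12°C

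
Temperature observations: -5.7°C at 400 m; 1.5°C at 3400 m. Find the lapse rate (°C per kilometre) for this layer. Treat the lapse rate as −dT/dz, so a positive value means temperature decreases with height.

Γ = −ΔT/Δz = (-5.7 − 1.5) / (3400 − 400) m
  = -7.2°C / 3 km = -2.4°C/km

-2.4°C/km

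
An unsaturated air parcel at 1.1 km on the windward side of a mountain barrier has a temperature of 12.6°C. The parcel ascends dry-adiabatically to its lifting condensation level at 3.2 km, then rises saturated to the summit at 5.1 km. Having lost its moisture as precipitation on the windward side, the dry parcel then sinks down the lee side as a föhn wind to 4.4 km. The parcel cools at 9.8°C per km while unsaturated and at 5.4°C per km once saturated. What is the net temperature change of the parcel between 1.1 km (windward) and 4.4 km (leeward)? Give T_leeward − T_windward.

From 1100 m to 3200 m (dry): cools by 9.8 × 2.1 = 20.58°C, giving -7.98°C.
From 3200 m to 5100 m (saturated): cools by 5.4 × 1.9 = 10.26°C, giving -18.24°C.
From 5100 m to 4400 m (dry descent): warms by 9.8 × 0.7 = 6.86°C, giving -11.38°C.
Net change vs windward start: -11.38 − 12.6 = -23.98°C

-23.98°C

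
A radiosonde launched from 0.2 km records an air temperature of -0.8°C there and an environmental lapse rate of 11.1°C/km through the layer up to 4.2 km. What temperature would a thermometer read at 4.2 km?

-45.2°C

From 200 m to 4200 m (environmental): cools by 11.1 × 4 = 44.4°C, giving -45.2°C.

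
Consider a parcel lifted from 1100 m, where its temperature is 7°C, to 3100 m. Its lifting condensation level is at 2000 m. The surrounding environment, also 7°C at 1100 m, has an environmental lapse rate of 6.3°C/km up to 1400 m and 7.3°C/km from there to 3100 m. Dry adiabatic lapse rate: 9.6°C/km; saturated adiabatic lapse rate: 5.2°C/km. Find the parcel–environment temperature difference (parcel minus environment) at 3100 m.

-0.06°C (parcel cooler than environment)

Parcel:
  1100–2000 m, dry: Δz = 0.9 km ⇒ ΔT = -8.64°C; T = -1.64°C
  2000–3100 m, saturated: Δz = 1.1 km ⇒ ΔT = -5.72°C; T = -7.36°C
Environment:
  1100–1400 m, environment, lower layer: Δz = 0.3 km ⇒ ΔT = -1.89°C; T = 5.11°C
  1400–3100 m, environment, upper layer: Δz = 1.7 km ⇒ ΔT = -12.41°C; T = -7.3°C
T_parcel − T_env = -7.36 − (-7.3) = -0.06°C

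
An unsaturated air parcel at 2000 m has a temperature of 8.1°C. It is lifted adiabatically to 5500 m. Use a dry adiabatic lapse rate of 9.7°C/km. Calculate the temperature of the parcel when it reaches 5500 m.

2000–5500 m, dry adiabatic: Δz = 3.5 km ⇒ ΔT = -33.95°C; T = -25.85°C

-25.85°C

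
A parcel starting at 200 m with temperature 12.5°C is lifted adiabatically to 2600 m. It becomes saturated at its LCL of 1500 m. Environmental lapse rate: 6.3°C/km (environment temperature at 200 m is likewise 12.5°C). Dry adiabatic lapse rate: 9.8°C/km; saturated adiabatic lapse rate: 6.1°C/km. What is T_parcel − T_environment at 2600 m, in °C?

Parcel:
  200 → 1500 m (dry, 9.8°C/km): ΔT = -9.8 × 1.3 = -12.74°C → T = -0.24°C
  1500 → 2600 m (saturated, 6.1°C/km): ΔT = -6.1 × 1.1 = -6.71°C → T = -6.95°C
Environment:
  200 → 2600 m (environment, 6.3°C/km): ΔT = -6.3 × 2.4 = -15.12°C → T = -2.62°C
T_parcel − T_env = -6.95 − (-2.62) = -4.33°C

-4.33°C (parcel cooler than environment)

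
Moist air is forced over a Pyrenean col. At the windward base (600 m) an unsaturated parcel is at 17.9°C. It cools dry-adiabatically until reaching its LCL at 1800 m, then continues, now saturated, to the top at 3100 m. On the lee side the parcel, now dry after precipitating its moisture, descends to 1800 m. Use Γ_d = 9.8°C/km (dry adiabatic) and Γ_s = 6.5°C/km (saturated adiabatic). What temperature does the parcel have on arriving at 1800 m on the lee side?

10.43°C

600 → 1800 m (dry, 9.8°C/km): ΔT = -9.8 × 1.2 = -11.76°C → T = 6.14°C
1800 → 3100 m (saturated, 6.5°C/km): ΔT = -6.5 × 1.3 = -8.45°C → T = -2.31°C
3100 → 1800 m (dry descent, 9.8°C/km): ΔT = +9.8 × 1.3 = +12.74°C → T = 10.43°C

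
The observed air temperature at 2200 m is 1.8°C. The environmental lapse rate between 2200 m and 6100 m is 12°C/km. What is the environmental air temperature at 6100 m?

-45°C

2200–6100 m, environmental: Δz = 3.9 km ⇒ ΔT = -46.8°C; T = -45°C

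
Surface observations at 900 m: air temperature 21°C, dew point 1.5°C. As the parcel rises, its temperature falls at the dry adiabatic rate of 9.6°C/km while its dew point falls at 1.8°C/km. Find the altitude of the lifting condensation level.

3400 m

T and T_d converge at 9.6 − 1.8 = 7.8°C per km
Height above start = (21 − 1.5) / 7.8 = 2.5 km
LCL altitude = 900 m + 2500 m = 3400 m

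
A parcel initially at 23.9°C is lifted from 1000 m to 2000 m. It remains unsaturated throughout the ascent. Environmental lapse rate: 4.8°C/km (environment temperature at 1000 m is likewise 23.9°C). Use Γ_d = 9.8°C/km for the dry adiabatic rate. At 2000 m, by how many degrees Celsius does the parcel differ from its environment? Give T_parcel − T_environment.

-5°C (parcel cooler than environment)

Parcel:
  1000–2000 m, dry: Δz = 1 km ⇒ ΔT = -9.8°C; T = 14.1°C
Environment:
  1000–2000 m, environment: Δz = 1 km ⇒ ΔT = -4.8°C; T = 19.1°C
T_parcel − T_env = 14.1 − 19.1 = -5°C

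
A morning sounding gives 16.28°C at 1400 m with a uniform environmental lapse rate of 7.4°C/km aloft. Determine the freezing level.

3600 m

Height above start = (16.28 − 0) / 7.4 = 2.2 km
Altitude = 1400 m + 2200 m = 3600 m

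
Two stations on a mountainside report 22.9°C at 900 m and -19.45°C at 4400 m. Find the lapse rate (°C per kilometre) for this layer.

Γ = −ΔT/Δz = (22.9 − (-19.45)) / (4400 − 900) m
  = 42.35°C / 3.5 km = 12.1°C/km

12.1°C/km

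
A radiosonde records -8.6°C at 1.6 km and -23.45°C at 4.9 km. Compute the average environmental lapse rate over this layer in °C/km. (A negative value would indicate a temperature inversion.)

Γ = −ΔT/Δz = (-8.6 − (-23.45)) / (4900 − 1600) m
  = 14.85°C / 3.3 km = 4.5°C/km

4.5°C/km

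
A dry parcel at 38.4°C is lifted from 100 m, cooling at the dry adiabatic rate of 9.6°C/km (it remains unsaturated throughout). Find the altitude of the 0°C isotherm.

Height above start = (38.4 − 0) / 9.6 = 4 km
Altitude = 100 m + 4000 m = 4100 m

4100 m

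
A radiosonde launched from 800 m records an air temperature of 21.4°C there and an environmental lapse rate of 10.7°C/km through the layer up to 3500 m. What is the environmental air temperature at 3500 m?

-7.49°C

From 800 m to 3500 m (environmental): cools by 10.7 × 2.7 = 28.89°C, giving -7.49°C.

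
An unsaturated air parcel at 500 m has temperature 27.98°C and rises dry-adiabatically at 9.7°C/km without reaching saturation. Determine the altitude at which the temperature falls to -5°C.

Height above start = (27.98 − (-5)) / 9.7 = 3.4 km
Altitude = 500 m + 3400 m = 3900 m

3900 m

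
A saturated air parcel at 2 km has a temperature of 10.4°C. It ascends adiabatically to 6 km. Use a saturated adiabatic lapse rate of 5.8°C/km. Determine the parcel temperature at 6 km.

-12.8°C

From 2000 m to 6000 m (saturated adiabatic): cools by 5.8 × 4 = 23.2°C, giving -12.8°C.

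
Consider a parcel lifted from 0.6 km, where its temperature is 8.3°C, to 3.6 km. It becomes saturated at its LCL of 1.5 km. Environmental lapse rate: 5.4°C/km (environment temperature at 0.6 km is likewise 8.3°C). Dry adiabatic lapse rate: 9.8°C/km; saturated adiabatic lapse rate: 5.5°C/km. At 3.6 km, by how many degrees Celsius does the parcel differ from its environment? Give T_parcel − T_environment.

Parcel:
  From 600 m to 1500 m (dry): cools by 9.8 × 0.9 = 8.82°C, giving -0.52°C.
  From 1500 m to 3600 m (saturated): cools by 5.5 × 2.1 = 11.55°C, giving -12.07°C.
Environment:
  From 600 m to 3600 m (environment): cools by 5.4 × 3 = 16.2°C, giving -7.9°C.
T_parcel − T_env = -12.07 − (-7.9) = -4.17°C

-4.17°C (parcel cooler than environment)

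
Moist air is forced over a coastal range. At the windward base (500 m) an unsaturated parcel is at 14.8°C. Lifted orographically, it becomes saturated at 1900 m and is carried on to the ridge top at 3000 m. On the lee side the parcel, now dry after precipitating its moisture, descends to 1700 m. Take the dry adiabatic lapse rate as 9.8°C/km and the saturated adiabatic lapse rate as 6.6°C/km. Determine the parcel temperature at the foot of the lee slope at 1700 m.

6.56°C

Dry to 1900 m: -9.8 × 1.4 km = -13.72°C, so T = 1.08°C.
Saturated to 3000 m: -6.6 × 1.1 km = -7.26°C, so T = -6.18°C.
Dry descent to 1700 m: +9.8 × 1.3 km = +12.74°C, so T = 6.56°C.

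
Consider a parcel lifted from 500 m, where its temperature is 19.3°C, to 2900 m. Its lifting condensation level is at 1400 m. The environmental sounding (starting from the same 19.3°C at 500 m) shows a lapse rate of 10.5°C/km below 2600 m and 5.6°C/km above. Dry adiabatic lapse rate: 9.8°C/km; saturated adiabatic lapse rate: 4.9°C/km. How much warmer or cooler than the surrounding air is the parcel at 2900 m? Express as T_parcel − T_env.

Parcel:
  Dry to 1400 m: -9.8 × 0.9 km = -8.82°C, so T = 10.48°C.
  Saturated to 2900 m: -4.9 × 1.5 km = -7.35°C, so T = 3.13°C.
Environment:
  Environment, lower layer to 2600 m: -10.5 × 2.1 km = -22.05°C, so T = -2.75°C.
  Environment, upper layer to 2900 m: -5.6 × 0.3 km = -1.68°C, so T = -4.43°C.
T_parcel − T_env = 3.13 − (-4.43) = +7.56°C

+7.56°C (parcel warmer than environment)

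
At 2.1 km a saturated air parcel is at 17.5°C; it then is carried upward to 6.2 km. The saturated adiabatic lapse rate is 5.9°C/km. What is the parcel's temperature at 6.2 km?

-6.69°C

2100 → 6200 m (saturated adiabatic, 5.9°C/km): ΔT = -5.9 × 4.1 = -24.19°C → T = -6.69°C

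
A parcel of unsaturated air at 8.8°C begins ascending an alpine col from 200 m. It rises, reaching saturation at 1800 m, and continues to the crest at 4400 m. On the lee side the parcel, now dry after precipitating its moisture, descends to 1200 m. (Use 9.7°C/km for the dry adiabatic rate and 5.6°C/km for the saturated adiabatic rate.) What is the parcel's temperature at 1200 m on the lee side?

9.76°C

200 → 1800 m (dry, 9.7°C/km): ΔT = -9.7 × 1.6 = -15.52°C → T = -6.72°C
1800 → 4400 m (saturated, 5.6°C/km): ΔT = -5.6 × 2.6 = -14.56°C → T = -21.28°C
4400 → 1200 m (dry descent, 9.7°C/km): ΔT = +9.7 × 3.2 = +31.04°C → T = 9.76°C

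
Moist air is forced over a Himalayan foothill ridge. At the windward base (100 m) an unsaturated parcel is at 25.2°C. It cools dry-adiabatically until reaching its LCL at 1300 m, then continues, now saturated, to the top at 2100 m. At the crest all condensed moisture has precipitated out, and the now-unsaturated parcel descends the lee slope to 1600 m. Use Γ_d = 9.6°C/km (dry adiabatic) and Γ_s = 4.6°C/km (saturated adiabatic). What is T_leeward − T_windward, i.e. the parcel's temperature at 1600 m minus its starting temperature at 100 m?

100–1300 m, dry: Δz = 1.2 km ⇒ ΔT = -11.52°C; T = 13.68°C
1300–2100 m, saturated: Δz = 0.8 km ⇒ ΔT = -3.68°C; T = 10°C
2100–1600 m, dry descent: Δz = 0.5 km ⇒ ΔT = +4.8°C; T = 14.8°C
Net change vs windward start: 14.8 − 25.2 = -10.4°C

-10.4°C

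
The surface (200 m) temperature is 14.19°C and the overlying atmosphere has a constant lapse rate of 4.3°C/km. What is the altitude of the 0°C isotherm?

Height above start = (14.19 − 0) / 4.3 = 3.3 km
Altitude = 200 m + 3300 m = 3500 m

3500 m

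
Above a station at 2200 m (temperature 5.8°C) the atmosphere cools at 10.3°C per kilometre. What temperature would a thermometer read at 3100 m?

2200–3100 m, environmental: Δz = 0.9 km ⇒ ΔT = -9.27°C; T = -3.47°C

-3.47°C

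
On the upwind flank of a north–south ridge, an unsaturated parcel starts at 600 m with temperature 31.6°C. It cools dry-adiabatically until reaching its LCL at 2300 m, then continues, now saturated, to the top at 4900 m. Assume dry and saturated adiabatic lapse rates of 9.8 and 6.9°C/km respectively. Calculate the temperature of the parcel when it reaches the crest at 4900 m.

-3°C

600–2300 m, dry: Δz = 1.7 km ⇒ ΔT = -16.66°C; T = 14.94°C
2300–4900 m, saturated: Δz = 2.6 km ⇒ ΔT = -17.94°C; T = -3°C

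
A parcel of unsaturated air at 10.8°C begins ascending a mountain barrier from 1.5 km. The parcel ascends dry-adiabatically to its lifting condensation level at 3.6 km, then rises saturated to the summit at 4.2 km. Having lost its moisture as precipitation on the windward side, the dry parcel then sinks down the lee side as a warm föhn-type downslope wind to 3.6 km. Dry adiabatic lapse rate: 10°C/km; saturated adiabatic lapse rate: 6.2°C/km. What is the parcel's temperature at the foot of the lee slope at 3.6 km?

Dry to 3600 m: -10 × 2.1 km = -21°C, so T = -10.2°C.
Saturated to 4200 m: -6.2 × 0.6 km = -3.72°C, so T = -13.92°C.
Dry descent to 3600 m: +10 × 0.6 km = +6°C, so T = -7.92°C.

-7.92°C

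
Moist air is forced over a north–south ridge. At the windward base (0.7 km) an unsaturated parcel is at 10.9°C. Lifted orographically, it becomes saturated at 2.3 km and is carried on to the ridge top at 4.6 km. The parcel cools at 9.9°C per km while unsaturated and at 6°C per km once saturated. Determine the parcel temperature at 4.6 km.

Dry to 2300 m: -9.9 × 1.6 km = -15.84°C, so T = -4.94°C.
Saturated to 4600 m: -6 × 2.3 km = -13.8°C, so T = -18.74°C.

-18.74°C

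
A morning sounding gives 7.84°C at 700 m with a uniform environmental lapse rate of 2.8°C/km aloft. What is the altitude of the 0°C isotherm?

Height above start = (7.84 − 0) / 2.8 = 2.8 km
Altitude = 700 m + 2800 m = 3500 m

3500 m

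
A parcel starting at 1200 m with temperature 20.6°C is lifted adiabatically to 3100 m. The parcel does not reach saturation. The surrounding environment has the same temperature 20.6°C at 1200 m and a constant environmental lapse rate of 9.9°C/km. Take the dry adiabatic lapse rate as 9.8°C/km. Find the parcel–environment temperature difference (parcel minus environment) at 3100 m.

Parcel:
  1200 → 3100 m (dry, 9.8°C/km): ΔT = -9.8 × 1.9 = -18.62°C → T = 1.98°C
Environment:
  1200 → 3100 m (environment, 9.9°C/km): ΔT = -9.9 × 1.9 = -18.81°C → T = 1.79°C
T_parcel − T_env = 1.98 − 1.79 = +0.19°C

+0.19°C (parcel warmer than environment)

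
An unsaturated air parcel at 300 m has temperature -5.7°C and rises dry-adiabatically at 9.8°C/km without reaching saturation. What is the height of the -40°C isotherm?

3800 m

Height above start = (-5.7 − (-40)) / 9.8 = 3.5 km
Altitude = 300 m + 3500 m = 3800 m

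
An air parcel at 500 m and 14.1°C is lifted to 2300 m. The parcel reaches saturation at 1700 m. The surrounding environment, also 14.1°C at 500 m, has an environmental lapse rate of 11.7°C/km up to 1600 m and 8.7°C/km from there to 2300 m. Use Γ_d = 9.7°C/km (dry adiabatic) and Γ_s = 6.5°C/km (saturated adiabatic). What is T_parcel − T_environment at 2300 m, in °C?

Parcel:
  500–1700 m, dry: Δz = 1.2 km ⇒ ΔT = -11.64°C; T = 2.46°C
  1700–2300 m, saturated: Δz = 0.6 km ⇒ ΔT = -3.9°C; T = -1.44°C
Environment:
  500–1600 m, environment, lower layer: Δz = 1.1 km ⇒ ΔT = -12.87°C; T = 1.23°C
  1600–2300 m, environment, upper layer: Δz = 0.7 km ⇒ ΔT = -6.09°C; T = -4.86°C
T_parcel − T_env = -1.44 − (-4.86) = +3.42°C

+3.42°C (parcel warmer than environment)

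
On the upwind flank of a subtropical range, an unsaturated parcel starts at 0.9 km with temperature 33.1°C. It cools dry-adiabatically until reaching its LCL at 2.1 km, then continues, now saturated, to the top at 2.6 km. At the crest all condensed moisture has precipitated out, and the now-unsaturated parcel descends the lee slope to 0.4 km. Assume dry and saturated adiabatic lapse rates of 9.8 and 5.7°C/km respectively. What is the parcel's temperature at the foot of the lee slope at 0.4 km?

40.05°C

Dry to 2100 m: -9.8 × 1.2 km = -11.76°C, so T = 21.34°C.
Saturated to 2600 m: -5.7 × 0.5 km = -2.85°C, so T = 18.49°C.
Dry descent to 400 m: +9.8 × 2.2 km = +21.56°C, so T = 40.05°C.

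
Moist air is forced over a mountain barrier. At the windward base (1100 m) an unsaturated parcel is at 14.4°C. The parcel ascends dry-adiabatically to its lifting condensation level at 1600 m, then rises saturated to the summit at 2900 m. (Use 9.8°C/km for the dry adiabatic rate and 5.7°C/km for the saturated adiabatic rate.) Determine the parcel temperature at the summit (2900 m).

2.09°C

1100–1600 m, dry: Δz = 0.5 km ⇒ ΔT = -4.9°C; T = 9.5°C
1600–2900 m, saturated: Δz = 1.3 km ⇒ ΔT = -7.41°C; T = 2.09°C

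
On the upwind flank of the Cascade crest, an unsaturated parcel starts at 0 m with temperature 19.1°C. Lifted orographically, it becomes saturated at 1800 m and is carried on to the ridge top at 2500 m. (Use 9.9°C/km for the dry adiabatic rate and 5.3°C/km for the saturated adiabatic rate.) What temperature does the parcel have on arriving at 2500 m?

-2.43°C

From 0 m to 1800 m (dry): cools by 9.9 × 1.8 = 17.82°C, giving 1.28°C.
From 1800 m to 2500 m (saturated): cools by 5.3 × 0.7 = 3.71°C, giving -2.43°C.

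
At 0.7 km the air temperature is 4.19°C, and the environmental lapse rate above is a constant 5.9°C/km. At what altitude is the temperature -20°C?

Height above start = (4.19 − (-20)) / 5.9 = 4.1 km
Altitude = 700 m + 4100 m = 4800 m

4.8 km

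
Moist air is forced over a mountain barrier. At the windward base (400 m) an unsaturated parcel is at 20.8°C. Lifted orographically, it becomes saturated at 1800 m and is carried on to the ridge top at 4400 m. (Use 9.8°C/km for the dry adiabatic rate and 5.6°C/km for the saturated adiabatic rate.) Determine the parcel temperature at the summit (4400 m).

-7.48°C

400 → 1800 m (dry, 9.8°C/km): ΔT = -9.8 × 1.4 = -13.72°C → T = 7.08°C
1800 → 4400 m (saturated, 5.6°C/km): ΔT = -5.6 × 2.6 = -14.56°C → T = -7.48°C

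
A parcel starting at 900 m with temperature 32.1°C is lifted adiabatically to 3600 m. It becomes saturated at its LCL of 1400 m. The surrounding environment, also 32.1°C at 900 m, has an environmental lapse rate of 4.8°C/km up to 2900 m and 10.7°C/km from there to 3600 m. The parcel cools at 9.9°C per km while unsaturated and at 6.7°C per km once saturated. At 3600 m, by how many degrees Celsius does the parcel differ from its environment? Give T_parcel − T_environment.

-2.6°C (parcel cooler than environment)

Parcel:
  900–1400 m, dry: Δz = 0.5 km ⇒ ΔT = -4.95°C; T = 27.15°C
  1400–3600 m, saturated: Δz = 2.2 km ⇒ ΔT = -14.74°C; T = 12.41°C
Environment:
  900–2900 m, environment, lower layer: Δz = 2 km ⇒ ΔT = -9.6°C; T = 22.5°C
  2900–3600 m, environment, upper layer: Δz = 0.7 km ⇒ ΔT = -7.49°C; T = 15.01°C
T_parcel − T_env = 12.41 − 15.01 = -2.6°C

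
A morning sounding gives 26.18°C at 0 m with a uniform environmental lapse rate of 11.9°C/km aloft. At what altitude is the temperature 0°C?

2200 m

Height above start = (26.18 − 0) / 11.9 = 2.2 km
Altitude = 0 m + 2200 m = 2200 m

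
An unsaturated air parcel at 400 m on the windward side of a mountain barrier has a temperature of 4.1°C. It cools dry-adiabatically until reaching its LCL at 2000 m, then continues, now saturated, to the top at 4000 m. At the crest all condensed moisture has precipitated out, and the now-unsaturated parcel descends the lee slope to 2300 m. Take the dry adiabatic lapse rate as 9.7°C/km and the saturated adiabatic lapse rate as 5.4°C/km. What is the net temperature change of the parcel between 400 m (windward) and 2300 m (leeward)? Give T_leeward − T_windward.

-9.83°C

400–2000 m, dry: Δz = 1.6 km ⇒ ΔT = -15.52°C; T = -11.42°C
2000–4000 m, saturated: Δz = 2 km ⇒ ΔT = -10.8°C; T = -22.22°C
4000–2300 m, dry descent: Δz = 1.7 km ⇒ ΔT = +16.49°C; T = -5.73°C
Net change vs windward start: -5.73 − 4.1 = -9.83°C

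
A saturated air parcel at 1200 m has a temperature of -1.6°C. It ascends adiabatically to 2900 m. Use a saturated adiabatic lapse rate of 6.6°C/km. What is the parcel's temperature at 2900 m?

-12.82°C

From 1200 m to 2900 m (saturated adiabatic): cools by 6.6 × 1.7 = 11.22°C, giving -12.82°C.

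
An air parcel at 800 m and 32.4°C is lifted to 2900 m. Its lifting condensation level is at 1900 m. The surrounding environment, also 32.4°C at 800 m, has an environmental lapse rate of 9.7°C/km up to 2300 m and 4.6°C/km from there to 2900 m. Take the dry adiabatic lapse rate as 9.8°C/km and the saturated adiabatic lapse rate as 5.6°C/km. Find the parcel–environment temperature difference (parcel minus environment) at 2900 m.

Parcel:
  From 800 m to 1900 m (dry): cools by 9.8 × 1.1 = 10.78°C, giving 21.62°C.
  From 1900 m to 2900 m (saturated): cools by 5.6 × 1 = 5.6°C, giving 16.02°C.
Environment:
  From 800 m to 2300 m (environment, lower layer): cools by 9.7 × 1.5 = 14.55°C, giving 17.85°C.
  From 2300 m to 2900 m (environment, upper layer): cools by 4.6 × 0.6 = 2.76°C, giving 15.09°C.
T_parcel − T_env = 16.02 − 15.09 = +0.93°C

+0.93°C (parcel warmer than environment)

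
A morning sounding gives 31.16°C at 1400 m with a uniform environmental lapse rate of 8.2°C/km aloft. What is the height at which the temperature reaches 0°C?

Height above start = (31.16 − 0) / 8.2 = 3.8 km
Altitude = 1400 m + 3800 m = 5200 m

5200 m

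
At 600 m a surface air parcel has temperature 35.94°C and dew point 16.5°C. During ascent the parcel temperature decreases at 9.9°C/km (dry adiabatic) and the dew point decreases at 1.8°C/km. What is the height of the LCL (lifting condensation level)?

T and T_d converge at 9.9 − 1.8 = 8.1°C per km
Height above start = (35.94 − 16.5) / 8.1 = 2.4 km
LCL altitude = 600 m + 2400 m = 3000 m

3000 m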